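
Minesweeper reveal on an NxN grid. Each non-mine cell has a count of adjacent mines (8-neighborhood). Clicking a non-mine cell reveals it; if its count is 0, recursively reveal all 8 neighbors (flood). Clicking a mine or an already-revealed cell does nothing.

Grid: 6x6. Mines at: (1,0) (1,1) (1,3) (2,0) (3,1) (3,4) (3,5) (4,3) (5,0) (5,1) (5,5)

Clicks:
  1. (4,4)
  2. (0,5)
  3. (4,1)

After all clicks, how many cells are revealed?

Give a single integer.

Click 1 (4,4) count=4: revealed 1 new [(4,4)] -> total=1
Click 2 (0,5) count=0: revealed 6 new [(0,4) (0,5) (1,4) (1,5) (2,4) (2,5)] -> total=7
Click 3 (4,1) count=3: revealed 1 new [(4,1)] -> total=8

Answer: 8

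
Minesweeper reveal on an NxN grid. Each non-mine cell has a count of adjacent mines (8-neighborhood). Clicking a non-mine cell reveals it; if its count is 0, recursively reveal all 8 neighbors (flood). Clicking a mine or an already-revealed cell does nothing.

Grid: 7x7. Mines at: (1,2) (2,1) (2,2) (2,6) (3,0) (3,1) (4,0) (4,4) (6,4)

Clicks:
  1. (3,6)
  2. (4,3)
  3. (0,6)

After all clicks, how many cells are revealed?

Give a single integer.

Answer: 16

Derivation:
Click 1 (3,6) count=1: revealed 1 new [(3,6)] -> total=1
Click 2 (4,3) count=1: revealed 1 new [(4,3)] -> total=2
Click 3 (0,6) count=0: revealed 14 new [(0,3) (0,4) (0,5) (0,6) (1,3) (1,4) (1,5) (1,6) (2,3) (2,4) (2,5) (3,3) (3,4) (3,5)] -> total=16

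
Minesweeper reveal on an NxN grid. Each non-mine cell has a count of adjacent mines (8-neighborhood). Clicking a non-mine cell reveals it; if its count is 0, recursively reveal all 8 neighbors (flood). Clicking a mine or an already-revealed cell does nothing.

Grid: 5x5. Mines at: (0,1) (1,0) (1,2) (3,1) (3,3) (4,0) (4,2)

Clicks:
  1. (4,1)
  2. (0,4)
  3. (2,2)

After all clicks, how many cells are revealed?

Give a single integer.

Answer: 8

Derivation:
Click 1 (4,1) count=3: revealed 1 new [(4,1)] -> total=1
Click 2 (0,4) count=0: revealed 6 new [(0,3) (0,4) (1,3) (1,4) (2,3) (2,4)] -> total=7
Click 3 (2,2) count=3: revealed 1 new [(2,2)] -> total=8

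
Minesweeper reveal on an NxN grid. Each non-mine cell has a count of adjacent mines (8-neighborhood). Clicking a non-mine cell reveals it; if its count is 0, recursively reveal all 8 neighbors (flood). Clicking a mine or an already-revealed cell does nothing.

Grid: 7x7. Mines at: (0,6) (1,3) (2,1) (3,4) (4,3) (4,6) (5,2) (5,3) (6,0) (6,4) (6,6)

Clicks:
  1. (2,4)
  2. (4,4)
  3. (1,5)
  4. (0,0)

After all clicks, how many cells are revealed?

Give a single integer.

Answer: 9

Derivation:
Click 1 (2,4) count=2: revealed 1 new [(2,4)] -> total=1
Click 2 (4,4) count=3: revealed 1 new [(4,4)] -> total=2
Click 3 (1,5) count=1: revealed 1 new [(1,5)] -> total=3
Click 4 (0,0) count=0: revealed 6 new [(0,0) (0,1) (0,2) (1,0) (1,1) (1,2)] -> total=9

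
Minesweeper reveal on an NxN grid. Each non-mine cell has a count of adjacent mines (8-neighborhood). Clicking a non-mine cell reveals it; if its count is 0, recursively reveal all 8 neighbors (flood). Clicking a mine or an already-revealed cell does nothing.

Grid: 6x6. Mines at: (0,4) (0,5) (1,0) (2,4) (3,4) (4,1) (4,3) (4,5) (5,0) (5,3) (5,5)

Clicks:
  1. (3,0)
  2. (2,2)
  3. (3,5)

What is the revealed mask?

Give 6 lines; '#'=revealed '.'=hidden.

Click 1 (3,0) count=1: revealed 1 new [(3,0)] -> total=1
Click 2 (2,2) count=0: revealed 12 new [(0,1) (0,2) (0,3) (1,1) (1,2) (1,3) (2,1) (2,2) (2,3) (3,1) (3,2) (3,3)] -> total=13
Click 3 (3,5) count=3: revealed 1 new [(3,5)] -> total=14

Answer: .###..
.###..
.###..
####.#
......
......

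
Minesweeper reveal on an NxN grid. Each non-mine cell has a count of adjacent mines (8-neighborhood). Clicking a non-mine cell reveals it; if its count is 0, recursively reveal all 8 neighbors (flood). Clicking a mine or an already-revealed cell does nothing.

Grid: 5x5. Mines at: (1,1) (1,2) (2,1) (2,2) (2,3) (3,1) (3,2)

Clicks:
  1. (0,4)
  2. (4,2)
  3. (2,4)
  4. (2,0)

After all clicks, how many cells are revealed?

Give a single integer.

Click 1 (0,4) count=0: revealed 4 new [(0,3) (0,4) (1,3) (1,4)] -> total=4
Click 2 (4,2) count=2: revealed 1 new [(4,2)] -> total=5
Click 3 (2,4) count=1: revealed 1 new [(2,4)] -> total=6
Click 4 (2,0) count=3: revealed 1 new [(2,0)] -> total=7

Answer: 7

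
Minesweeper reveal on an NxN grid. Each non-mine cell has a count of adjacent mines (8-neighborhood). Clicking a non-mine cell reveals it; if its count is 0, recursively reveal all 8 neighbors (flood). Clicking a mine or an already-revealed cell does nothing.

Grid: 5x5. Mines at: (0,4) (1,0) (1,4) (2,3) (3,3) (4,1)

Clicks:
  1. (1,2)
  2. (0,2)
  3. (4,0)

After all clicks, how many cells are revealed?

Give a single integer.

Answer: 7

Derivation:
Click 1 (1,2) count=1: revealed 1 new [(1,2)] -> total=1
Click 2 (0,2) count=0: revealed 5 new [(0,1) (0,2) (0,3) (1,1) (1,3)] -> total=6
Click 3 (4,0) count=1: revealed 1 new [(4,0)] -> total=7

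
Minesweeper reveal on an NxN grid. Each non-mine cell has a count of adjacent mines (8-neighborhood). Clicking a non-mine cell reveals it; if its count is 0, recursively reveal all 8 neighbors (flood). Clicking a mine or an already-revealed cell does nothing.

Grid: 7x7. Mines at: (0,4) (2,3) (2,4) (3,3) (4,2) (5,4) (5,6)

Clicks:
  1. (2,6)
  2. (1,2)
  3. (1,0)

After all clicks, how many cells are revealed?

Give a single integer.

Click 1 (2,6) count=0: revealed 10 new [(0,5) (0,6) (1,5) (1,6) (2,5) (2,6) (3,5) (3,6) (4,5) (4,6)] -> total=10
Click 2 (1,2) count=1: revealed 1 new [(1,2)] -> total=11
Click 3 (1,0) count=0: revealed 23 new [(0,0) (0,1) (0,2) (0,3) (1,0) (1,1) (1,3) (2,0) (2,1) (2,2) (3,0) (3,1) (3,2) (4,0) (4,1) (5,0) (5,1) (5,2) (5,3) (6,0) (6,1) (6,2) (6,3)] -> total=34

Answer: 34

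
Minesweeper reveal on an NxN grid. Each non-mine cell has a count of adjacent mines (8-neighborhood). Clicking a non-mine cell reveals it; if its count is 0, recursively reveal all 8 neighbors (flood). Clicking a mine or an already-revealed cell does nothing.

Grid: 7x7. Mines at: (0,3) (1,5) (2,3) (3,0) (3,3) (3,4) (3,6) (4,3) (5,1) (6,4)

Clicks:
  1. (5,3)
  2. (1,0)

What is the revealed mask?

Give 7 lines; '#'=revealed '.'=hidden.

Click 1 (5,3) count=2: revealed 1 new [(5,3)] -> total=1
Click 2 (1,0) count=0: revealed 9 new [(0,0) (0,1) (0,2) (1,0) (1,1) (1,2) (2,0) (2,1) (2,2)] -> total=10

Answer: ###....
###....
###....
.......
.......
...#...
.......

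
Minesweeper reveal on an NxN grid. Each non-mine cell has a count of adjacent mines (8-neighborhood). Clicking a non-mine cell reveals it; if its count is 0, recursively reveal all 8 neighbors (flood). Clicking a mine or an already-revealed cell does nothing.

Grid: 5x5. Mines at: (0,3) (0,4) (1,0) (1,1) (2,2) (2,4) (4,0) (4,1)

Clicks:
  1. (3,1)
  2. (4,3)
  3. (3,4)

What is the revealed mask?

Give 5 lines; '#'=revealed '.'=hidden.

Click 1 (3,1) count=3: revealed 1 new [(3,1)] -> total=1
Click 2 (4,3) count=0: revealed 6 new [(3,2) (3,3) (3,4) (4,2) (4,3) (4,4)] -> total=7
Click 3 (3,4) count=1: revealed 0 new [(none)] -> total=7

Answer: .....
.....
.....
.####
..###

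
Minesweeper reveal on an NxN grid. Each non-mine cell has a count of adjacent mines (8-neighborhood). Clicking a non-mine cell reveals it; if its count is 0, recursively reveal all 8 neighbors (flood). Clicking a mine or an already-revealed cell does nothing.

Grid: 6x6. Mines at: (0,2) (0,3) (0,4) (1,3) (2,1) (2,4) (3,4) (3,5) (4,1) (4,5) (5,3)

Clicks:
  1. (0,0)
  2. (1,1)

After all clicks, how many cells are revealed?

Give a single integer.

Click 1 (0,0) count=0: revealed 4 new [(0,0) (0,1) (1,0) (1,1)] -> total=4
Click 2 (1,1) count=2: revealed 0 new [(none)] -> total=4

Answer: 4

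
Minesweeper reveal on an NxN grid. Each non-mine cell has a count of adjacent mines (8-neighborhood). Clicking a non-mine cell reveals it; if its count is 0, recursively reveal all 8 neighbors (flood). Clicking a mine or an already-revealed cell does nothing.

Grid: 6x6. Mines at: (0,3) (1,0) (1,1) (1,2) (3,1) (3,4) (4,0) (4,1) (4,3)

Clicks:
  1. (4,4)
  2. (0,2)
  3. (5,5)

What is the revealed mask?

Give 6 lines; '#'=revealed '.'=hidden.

Answer: ..#...
......
......
......
....##
....##

Derivation:
Click 1 (4,4) count=2: revealed 1 new [(4,4)] -> total=1
Click 2 (0,2) count=3: revealed 1 new [(0,2)] -> total=2
Click 3 (5,5) count=0: revealed 3 new [(4,5) (5,4) (5,5)] -> total=5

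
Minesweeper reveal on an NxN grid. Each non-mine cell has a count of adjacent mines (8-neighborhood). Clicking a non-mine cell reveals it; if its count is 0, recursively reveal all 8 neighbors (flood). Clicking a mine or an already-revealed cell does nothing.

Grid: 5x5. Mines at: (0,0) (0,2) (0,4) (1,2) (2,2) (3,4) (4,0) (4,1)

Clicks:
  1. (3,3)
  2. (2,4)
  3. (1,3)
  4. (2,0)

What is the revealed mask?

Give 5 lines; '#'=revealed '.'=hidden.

Answer: .....
##.#.
##..#
##.#.
.....

Derivation:
Click 1 (3,3) count=2: revealed 1 new [(3,3)] -> total=1
Click 2 (2,4) count=1: revealed 1 new [(2,4)] -> total=2
Click 3 (1,3) count=4: revealed 1 new [(1,3)] -> total=3
Click 4 (2,0) count=0: revealed 6 new [(1,0) (1,1) (2,0) (2,1) (3,0) (3,1)] -> total=9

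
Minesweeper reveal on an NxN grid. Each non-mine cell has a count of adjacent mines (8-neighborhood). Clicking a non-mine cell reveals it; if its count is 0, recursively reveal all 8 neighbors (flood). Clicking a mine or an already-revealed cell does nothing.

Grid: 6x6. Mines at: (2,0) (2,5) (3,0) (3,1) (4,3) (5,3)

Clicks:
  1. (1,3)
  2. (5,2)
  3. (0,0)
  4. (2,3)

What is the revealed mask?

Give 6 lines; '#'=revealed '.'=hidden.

Answer: ######
######
.####.
..###.
......
..#...

Derivation:
Click 1 (1,3) count=0: revealed 19 new [(0,0) (0,1) (0,2) (0,3) (0,4) (0,5) (1,0) (1,1) (1,2) (1,3) (1,4) (1,5) (2,1) (2,2) (2,3) (2,4) (3,2) (3,3) (3,4)] -> total=19
Click 2 (5,2) count=2: revealed 1 new [(5,2)] -> total=20
Click 3 (0,0) count=0: revealed 0 new [(none)] -> total=20
Click 4 (2,3) count=0: revealed 0 new [(none)] -> total=20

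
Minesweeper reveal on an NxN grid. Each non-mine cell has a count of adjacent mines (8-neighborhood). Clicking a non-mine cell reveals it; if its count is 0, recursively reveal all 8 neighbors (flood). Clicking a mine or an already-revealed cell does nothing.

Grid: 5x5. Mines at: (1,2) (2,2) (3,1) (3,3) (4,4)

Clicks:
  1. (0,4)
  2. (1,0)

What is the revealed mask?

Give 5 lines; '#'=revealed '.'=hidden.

Click 1 (0,4) count=0: revealed 6 new [(0,3) (0,4) (1,3) (1,4) (2,3) (2,4)] -> total=6
Click 2 (1,0) count=0: revealed 6 new [(0,0) (0,1) (1,0) (1,1) (2,0) (2,1)] -> total=12

Answer: ##.##
##.##
##.##
.....
.....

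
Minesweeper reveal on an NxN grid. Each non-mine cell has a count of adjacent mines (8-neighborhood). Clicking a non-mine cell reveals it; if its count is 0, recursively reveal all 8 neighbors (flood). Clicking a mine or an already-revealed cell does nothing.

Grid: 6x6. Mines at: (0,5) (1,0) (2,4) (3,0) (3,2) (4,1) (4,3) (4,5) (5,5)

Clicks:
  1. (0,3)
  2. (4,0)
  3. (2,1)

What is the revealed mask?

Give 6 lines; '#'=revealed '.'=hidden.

Click 1 (0,3) count=0: revealed 11 new [(0,1) (0,2) (0,3) (0,4) (1,1) (1,2) (1,3) (1,4) (2,1) (2,2) (2,3)] -> total=11
Click 2 (4,0) count=2: revealed 1 new [(4,0)] -> total=12
Click 3 (2,1) count=3: revealed 0 new [(none)] -> total=12

Answer: .####.
.####.
.###..
......
#.....
......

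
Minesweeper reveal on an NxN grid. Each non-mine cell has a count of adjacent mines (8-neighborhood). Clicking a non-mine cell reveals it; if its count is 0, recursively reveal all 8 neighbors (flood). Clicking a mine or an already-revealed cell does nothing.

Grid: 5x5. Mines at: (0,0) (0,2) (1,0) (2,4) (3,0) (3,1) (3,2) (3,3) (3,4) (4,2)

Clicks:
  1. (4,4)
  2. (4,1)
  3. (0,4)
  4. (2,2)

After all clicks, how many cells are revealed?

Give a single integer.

Click 1 (4,4) count=2: revealed 1 new [(4,4)] -> total=1
Click 2 (4,1) count=4: revealed 1 new [(4,1)] -> total=2
Click 3 (0,4) count=0: revealed 4 new [(0,3) (0,4) (1,3) (1,4)] -> total=6
Click 4 (2,2) count=3: revealed 1 new [(2,2)] -> total=7

Answer: 7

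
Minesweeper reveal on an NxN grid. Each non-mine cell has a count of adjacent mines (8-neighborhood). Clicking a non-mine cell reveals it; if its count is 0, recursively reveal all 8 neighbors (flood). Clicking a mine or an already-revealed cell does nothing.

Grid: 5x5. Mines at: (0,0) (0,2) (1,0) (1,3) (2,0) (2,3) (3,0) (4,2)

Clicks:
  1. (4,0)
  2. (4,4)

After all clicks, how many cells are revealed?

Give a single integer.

Click 1 (4,0) count=1: revealed 1 new [(4,0)] -> total=1
Click 2 (4,4) count=0: revealed 4 new [(3,3) (3,4) (4,3) (4,4)] -> total=5

Answer: 5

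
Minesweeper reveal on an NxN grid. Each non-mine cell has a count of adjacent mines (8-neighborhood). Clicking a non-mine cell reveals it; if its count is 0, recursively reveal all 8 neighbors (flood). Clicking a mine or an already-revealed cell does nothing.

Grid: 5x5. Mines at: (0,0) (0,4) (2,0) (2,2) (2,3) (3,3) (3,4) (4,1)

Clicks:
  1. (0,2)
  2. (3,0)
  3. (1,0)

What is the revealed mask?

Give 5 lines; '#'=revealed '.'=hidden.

Click 1 (0,2) count=0: revealed 6 new [(0,1) (0,2) (0,3) (1,1) (1,2) (1,3)] -> total=6
Click 2 (3,0) count=2: revealed 1 new [(3,0)] -> total=7
Click 3 (1,0) count=2: revealed 1 new [(1,0)] -> total=8

Answer: .###.
####.
.....
#....
.....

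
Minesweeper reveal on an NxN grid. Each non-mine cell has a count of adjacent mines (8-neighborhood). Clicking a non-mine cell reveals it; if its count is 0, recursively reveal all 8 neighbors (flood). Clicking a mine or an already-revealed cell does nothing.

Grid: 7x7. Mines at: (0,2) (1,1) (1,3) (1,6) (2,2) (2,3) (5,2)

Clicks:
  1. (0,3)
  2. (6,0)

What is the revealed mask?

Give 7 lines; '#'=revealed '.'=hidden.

Click 1 (0,3) count=2: revealed 1 new [(0,3)] -> total=1
Click 2 (6,0) count=0: revealed 10 new [(2,0) (2,1) (3,0) (3,1) (4,0) (4,1) (5,0) (5,1) (6,0) (6,1)] -> total=11

Answer: ...#...
.......
##.....
##.....
##.....
##.....
##.....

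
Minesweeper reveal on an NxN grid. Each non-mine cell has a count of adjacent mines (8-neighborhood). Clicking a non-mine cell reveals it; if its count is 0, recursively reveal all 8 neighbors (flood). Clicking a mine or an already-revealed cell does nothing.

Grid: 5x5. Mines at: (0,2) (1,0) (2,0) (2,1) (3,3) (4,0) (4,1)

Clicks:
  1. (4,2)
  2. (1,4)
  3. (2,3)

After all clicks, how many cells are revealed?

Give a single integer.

Answer: 7

Derivation:
Click 1 (4,2) count=2: revealed 1 new [(4,2)] -> total=1
Click 2 (1,4) count=0: revealed 6 new [(0,3) (0,4) (1,3) (1,4) (2,3) (2,4)] -> total=7
Click 3 (2,3) count=1: revealed 0 new [(none)] -> total=7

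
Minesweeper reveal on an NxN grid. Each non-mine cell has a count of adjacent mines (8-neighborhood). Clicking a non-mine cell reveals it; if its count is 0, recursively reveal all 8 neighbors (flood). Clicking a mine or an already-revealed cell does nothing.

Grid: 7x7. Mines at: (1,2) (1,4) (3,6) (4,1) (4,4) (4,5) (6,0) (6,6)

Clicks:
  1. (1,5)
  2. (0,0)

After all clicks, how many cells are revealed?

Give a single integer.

Answer: 9

Derivation:
Click 1 (1,5) count=1: revealed 1 new [(1,5)] -> total=1
Click 2 (0,0) count=0: revealed 8 new [(0,0) (0,1) (1,0) (1,1) (2,0) (2,1) (3,0) (3,1)] -> total=9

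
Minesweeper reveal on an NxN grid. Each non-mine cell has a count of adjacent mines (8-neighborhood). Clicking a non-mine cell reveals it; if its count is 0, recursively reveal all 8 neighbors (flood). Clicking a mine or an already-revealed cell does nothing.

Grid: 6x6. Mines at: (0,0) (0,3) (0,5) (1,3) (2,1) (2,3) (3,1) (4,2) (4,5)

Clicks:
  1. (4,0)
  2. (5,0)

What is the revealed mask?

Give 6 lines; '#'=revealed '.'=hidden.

Answer: ......
......
......
......
##....
##....

Derivation:
Click 1 (4,0) count=1: revealed 1 new [(4,0)] -> total=1
Click 2 (5,0) count=0: revealed 3 new [(4,1) (5,0) (5,1)] -> total=4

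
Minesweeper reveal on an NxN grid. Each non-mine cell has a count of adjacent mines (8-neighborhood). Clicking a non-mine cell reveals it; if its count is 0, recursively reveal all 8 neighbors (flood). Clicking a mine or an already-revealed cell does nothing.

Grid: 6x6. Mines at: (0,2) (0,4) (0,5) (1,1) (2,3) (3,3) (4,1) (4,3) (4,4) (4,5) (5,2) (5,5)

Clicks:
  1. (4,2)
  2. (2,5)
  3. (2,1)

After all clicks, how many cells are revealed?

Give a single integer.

Click 1 (4,2) count=4: revealed 1 new [(4,2)] -> total=1
Click 2 (2,5) count=0: revealed 6 new [(1,4) (1,5) (2,4) (2,5) (3,4) (3,5)] -> total=7
Click 3 (2,1) count=1: revealed 1 new [(2,1)] -> total=8

Answer: 8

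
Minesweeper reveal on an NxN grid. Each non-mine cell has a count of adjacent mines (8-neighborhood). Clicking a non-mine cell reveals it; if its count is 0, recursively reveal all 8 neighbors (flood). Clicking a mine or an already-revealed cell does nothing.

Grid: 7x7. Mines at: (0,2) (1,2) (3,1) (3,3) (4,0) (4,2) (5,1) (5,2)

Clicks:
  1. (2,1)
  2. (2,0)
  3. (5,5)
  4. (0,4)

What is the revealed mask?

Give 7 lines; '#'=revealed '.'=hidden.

Click 1 (2,1) count=2: revealed 1 new [(2,1)] -> total=1
Click 2 (2,0) count=1: revealed 1 new [(2,0)] -> total=2
Click 3 (5,5) count=0: revealed 27 new [(0,3) (0,4) (0,5) (0,6) (1,3) (1,4) (1,5) (1,6) (2,3) (2,4) (2,5) (2,6) (3,4) (3,5) (3,6) (4,3) (4,4) (4,5) (4,6) (5,3) (5,4) (5,5) (5,6) (6,3) (6,4) (6,5) (6,6)] -> total=29
Click 4 (0,4) count=0: revealed 0 new [(none)] -> total=29

Answer: ...####
...####
##.####
....###
...####
...####
...####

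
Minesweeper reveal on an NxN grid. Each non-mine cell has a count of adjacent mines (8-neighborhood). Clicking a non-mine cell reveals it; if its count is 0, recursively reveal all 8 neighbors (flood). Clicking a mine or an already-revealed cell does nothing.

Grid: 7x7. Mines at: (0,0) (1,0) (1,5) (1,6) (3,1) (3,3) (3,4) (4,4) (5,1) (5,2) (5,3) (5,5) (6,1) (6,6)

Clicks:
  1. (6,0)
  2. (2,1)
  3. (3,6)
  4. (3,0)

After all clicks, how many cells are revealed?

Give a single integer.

Click 1 (6,0) count=2: revealed 1 new [(6,0)] -> total=1
Click 2 (2,1) count=2: revealed 1 new [(2,1)] -> total=2
Click 3 (3,6) count=0: revealed 6 new [(2,5) (2,6) (3,5) (3,6) (4,5) (4,6)] -> total=8
Click 4 (3,0) count=1: revealed 1 new [(3,0)] -> total=9

Answer: 9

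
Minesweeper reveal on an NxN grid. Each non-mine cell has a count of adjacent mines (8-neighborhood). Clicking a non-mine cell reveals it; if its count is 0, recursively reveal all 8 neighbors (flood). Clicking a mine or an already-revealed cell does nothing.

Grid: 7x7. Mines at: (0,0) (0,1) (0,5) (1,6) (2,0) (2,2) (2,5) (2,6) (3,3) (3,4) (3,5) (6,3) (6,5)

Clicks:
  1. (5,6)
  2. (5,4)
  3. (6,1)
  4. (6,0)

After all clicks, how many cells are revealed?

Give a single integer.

Answer: 14

Derivation:
Click 1 (5,6) count=1: revealed 1 new [(5,6)] -> total=1
Click 2 (5,4) count=2: revealed 1 new [(5,4)] -> total=2
Click 3 (6,1) count=0: revealed 12 new [(3,0) (3,1) (3,2) (4,0) (4,1) (4,2) (5,0) (5,1) (5,2) (6,0) (6,1) (6,2)] -> total=14
Click 4 (6,0) count=0: revealed 0 new [(none)] -> total=14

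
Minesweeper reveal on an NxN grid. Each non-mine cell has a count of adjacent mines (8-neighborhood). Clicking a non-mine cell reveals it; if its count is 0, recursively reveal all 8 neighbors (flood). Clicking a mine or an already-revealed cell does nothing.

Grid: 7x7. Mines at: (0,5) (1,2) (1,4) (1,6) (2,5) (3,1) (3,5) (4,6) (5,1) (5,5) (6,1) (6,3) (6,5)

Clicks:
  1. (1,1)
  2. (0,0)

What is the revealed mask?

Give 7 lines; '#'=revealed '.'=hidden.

Answer: ##.....
##.....
##.....
.......
.......
.......
.......

Derivation:
Click 1 (1,1) count=1: revealed 1 new [(1,1)] -> total=1
Click 2 (0,0) count=0: revealed 5 new [(0,0) (0,1) (1,0) (2,0) (2,1)] -> total=6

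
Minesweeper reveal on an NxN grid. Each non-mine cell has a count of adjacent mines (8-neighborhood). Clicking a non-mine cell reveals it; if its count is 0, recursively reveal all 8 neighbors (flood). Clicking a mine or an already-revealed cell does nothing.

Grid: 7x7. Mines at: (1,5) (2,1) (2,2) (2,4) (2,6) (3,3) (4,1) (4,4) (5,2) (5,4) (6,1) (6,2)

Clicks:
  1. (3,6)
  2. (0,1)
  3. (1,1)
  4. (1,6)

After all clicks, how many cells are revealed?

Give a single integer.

Answer: 12

Derivation:
Click 1 (3,6) count=1: revealed 1 new [(3,6)] -> total=1
Click 2 (0,1) count=0: revealed 10 new [(0,0) (0,1) (0,2) (0,3) (0,4) (1,0) (1,1) (1,2) (1,3) (1,4)] -> total=11
Click 3 (1,1) count=2: revealed 0 new [(none)] -> total=11
Click 4 (1,6) count=2: revealed 1 new [(1,6)] -> total=12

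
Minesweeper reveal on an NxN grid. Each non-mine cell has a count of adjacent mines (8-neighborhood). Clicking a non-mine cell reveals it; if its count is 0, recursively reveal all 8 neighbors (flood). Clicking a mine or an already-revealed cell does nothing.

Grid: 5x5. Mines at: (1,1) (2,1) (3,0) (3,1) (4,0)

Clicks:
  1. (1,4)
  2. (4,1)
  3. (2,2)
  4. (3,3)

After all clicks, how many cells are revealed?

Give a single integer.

Click 1 (1,4) count=0: revealed 15 new [(0,2) (0,3) (0,4) (1,2) (1,3) (1,4) (2,2) (2,3) (2,4) (3,2) (3,3) (3,4) (4,2) (4,3) (4,4)] -> total=15
Click 2 (4,1) count=3: revealed 1 new [(4,1)] -> total=16
Click 3 (2,2) count=3: revealed 0 new [(none)] -> total=16
Click 4 (3,3) count=0: revealed 0 new [(none)] -> total=16

Answer: 16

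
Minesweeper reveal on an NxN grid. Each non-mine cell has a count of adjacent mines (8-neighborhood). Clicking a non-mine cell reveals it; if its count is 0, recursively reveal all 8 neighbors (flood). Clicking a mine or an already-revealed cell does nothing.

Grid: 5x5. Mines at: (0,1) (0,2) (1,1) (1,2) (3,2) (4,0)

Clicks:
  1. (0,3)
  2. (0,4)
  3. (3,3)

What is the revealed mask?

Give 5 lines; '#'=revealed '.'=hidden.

Click 1 (0,3) count=2: revealed 1 new [(0,3)] -> total=1
Click 2 (0,4) count=0: revealed 9 new [(0,4) (1,3) (1,4) (2,3) (2,4) (3,3) (3,4) (4,3) (4,4)] -> total=10
Click 3 (3,3) count=1: revealed 0 new [(none)] -> total=10

Answer: ...##
...##
...##
...##
...##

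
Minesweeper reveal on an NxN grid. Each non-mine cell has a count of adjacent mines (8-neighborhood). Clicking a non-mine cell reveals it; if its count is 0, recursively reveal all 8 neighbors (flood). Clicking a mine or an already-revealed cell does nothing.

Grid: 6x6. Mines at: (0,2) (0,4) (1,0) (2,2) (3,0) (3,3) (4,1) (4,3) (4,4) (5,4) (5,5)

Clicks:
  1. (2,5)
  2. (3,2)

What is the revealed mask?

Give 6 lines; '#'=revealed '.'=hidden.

Click 1 (2,5) count=0: revealed 6 new [(1,4) (1,5) (2,4) (2,5) (3,4) (3,5)] -> total=6
Click 2 (3,2) count=4: revealed 1 new [(3,2)] -> total=7

Answer: ......
....##
....##
..#.##
......
......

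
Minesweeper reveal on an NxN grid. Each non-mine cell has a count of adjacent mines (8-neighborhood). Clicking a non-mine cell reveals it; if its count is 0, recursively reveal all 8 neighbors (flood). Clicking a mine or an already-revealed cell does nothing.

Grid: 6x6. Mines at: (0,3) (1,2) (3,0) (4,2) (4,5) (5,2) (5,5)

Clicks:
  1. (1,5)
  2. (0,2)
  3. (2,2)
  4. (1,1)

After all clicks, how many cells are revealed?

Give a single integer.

Click 1 (1,5) count=0: revealed 11 new [(0,4) (0,5) (1,3) (1,4) (1,5) (2,3) (2,4) (2,5) (3,3) (3,4) (3,5)] -> total=11
Click 2 (0,2) count=2: revealed 1 new [(0,2)] -> total=12
Click 3 (2,2) count=1: revealed 1 new [(2,2)] -> total=13
Click 4 (1,1) count=1: revealed 1 new [(1,1)] -> total=14

Answer: 14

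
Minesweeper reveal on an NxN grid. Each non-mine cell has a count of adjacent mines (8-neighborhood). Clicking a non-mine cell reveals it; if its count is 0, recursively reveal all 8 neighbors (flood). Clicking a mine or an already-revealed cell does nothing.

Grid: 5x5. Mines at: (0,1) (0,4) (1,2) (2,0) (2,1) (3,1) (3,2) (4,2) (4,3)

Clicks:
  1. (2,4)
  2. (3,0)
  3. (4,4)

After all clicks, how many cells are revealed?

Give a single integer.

Click 1 (2,4) count=0: revealed 6 new [(1,3) (1,4) (2,3) (2,4) (3,3) (3,4)] -> total=6
Click 2 (3,0) count=3: revealed 1 new [(3,0)] -> total=7
Click 3 (4,4) count=1: revealed 1 new [(4,4)] -> total=8

Answer: 8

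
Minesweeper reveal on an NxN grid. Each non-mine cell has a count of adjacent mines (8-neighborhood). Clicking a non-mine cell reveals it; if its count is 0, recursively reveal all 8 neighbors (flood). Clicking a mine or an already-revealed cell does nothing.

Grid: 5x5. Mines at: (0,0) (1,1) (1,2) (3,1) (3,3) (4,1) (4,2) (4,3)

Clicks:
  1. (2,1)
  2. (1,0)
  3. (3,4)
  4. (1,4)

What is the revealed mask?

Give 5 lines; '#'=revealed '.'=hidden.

Click 1 (2,1) count=3: revealed 1 new [(2,1)] -> total=1
Click 2 (1,0) count=2: revealed 1 new [(1,0)] -> total=2
Click 3 (3,4) count=2: revealed 1 new [(3,4)] -> total=3
Click 4 (1,4) count=0: revealed 6 new [(0,3) (0,4) (1,3) (1,4) (2,3) (2,4)] -> total=9

Answer: ...##
#..##
.#.##
....#
.....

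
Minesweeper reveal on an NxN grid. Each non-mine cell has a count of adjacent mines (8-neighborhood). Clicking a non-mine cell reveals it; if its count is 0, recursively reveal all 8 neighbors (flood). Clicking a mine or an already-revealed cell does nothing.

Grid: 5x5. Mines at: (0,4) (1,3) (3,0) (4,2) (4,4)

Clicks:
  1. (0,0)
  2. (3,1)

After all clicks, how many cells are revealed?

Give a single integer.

Click 1 (0,0) count=0: revealed 9 new [(0,0) (0,1) (0,2) (1,0) (1,1) (1,2) (2,0) (2,1) (2,2)] -> total=9
Click 2 (3,1) count=2: revealed 1 new [(3,1)] -> total=10

Answer: 10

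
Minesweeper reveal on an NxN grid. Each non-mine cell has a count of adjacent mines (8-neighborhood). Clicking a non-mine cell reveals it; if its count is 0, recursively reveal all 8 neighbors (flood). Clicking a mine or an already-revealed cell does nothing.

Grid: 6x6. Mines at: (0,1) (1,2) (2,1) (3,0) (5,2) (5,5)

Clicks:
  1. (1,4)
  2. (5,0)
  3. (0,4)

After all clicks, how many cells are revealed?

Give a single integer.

Click 1 (1,4) count=0: revealed 18 new [(0,3) (0,4) (0,5) (1,3) (1,4) (1,5) (2,2) (2,3) (2,4) (2,5) (3,2) (3,3) (3,4) (3,5) (4,2) (4,3) (4,4) (4,5)] -> total=18
Click 2 (5,0) count=0: revealed 4 new [(4,0) (4,1) (5,0) (5,1)] -> total=22
Click 3 (0,4) count=0: revealed 0 new [(none)] -> total=22

Answer: 22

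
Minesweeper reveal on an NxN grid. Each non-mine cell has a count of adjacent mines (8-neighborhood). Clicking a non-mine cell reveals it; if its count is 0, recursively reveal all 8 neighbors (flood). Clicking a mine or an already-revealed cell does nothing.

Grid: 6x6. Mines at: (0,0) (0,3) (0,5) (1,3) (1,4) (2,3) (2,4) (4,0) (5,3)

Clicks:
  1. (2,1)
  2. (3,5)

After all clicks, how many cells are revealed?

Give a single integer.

Click 1 (2,1) count=0: revealed 9 new [(1,0) (1,1) (1,2) (2,0) (2,1) (2,2) (3,0) (3,1) (3,2)] -> total=9
Click 2 (3,5) count=1: revealed 1 new [(3,5)] -> total=10

Answer: 10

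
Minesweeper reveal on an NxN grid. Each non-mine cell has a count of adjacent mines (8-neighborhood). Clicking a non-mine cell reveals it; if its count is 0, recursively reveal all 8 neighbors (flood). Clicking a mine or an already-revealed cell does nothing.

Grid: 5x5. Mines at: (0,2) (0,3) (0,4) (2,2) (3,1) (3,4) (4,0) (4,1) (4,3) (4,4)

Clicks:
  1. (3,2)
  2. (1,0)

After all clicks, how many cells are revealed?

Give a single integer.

Answer: 7

Derivation:
Click 1 (3,2) count=4: revealed 1 new [(3,2)] -> total=1
Click 2 (1,0) count=0: revealed 6 new [(0,0) (0,1) (1,0) (1,1) (2,0) (2,1)] -> total=7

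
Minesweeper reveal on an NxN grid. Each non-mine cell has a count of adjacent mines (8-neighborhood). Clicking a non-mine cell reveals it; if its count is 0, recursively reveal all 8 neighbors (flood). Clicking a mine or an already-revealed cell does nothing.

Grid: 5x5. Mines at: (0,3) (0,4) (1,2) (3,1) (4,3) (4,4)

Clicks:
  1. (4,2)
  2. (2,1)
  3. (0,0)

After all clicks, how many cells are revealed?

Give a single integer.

Click 1 (4,2) count=2: revealed 1 new [(4,2)] -> total=1
Click 2 (2,1) count=2: revealed 1 new [(2,1)] -> total=2
Click 3 (0,0) count=0: revealed 5 new [(0,0) (0,1) (1,0) (1,1) (2,0)] -> total=7

Answer: 7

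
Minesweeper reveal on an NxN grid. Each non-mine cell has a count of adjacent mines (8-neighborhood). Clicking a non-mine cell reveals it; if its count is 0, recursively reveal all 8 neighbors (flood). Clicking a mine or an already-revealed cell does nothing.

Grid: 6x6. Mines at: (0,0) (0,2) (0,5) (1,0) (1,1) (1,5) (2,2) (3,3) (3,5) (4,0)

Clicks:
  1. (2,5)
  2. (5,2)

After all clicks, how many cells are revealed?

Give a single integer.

Click 1 (2,5) count=2: revealed 1 new [(2,5)] -> total=1
Click 2 (5,2) count=0: revealed 10 new [(4,1) (4,2) (4,3) (4,4) (4,5) (5,1) (5,2) (5,3) (5,4) (5,5)] -> total=11

Answer: 11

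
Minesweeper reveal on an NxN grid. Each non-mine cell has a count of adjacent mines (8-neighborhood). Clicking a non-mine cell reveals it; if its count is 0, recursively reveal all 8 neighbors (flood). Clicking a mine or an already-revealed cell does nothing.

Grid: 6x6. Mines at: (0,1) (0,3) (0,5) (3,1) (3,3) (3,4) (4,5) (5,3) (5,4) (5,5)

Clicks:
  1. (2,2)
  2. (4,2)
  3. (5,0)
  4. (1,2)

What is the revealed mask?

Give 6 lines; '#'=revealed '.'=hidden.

Answer: ......
..#...
..#...
......
###...
###...

Derivation:
Click 1 (2,2) count=2: revealed 1 new [(2,2)] -> total=1
Click 2 (4,2) count=3: revealed 1 new [(4,2)] -> total=2
Click 3 (5,0) count=0: revealed 5 new [(4,0) (4,1) (5,0) (5,1) (5,2)] -> total=7
Click 4 (1,2) count=2: revealed 1 new [(1,2)] -> total=8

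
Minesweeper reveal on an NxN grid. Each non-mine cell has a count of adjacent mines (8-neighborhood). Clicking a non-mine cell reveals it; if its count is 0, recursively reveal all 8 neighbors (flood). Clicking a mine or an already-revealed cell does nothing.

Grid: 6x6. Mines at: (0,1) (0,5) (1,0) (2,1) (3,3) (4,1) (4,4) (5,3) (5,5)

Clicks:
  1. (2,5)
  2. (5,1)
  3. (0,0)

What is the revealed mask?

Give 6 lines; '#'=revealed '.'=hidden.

Click 1 (2,5) count=0: revealed 6 new [(1,4) (1,5) (2,4) (2,5) (3,4) (3,5)] -> total=6
Click 2 (5,1) count=1: revealed 1 new [(5,1)] -> total=7
Click 3 (0,0) count=2: revealed 1 new [(0,0)] -> total=8

Answer: #.....
....##
....##
....##
......
.#....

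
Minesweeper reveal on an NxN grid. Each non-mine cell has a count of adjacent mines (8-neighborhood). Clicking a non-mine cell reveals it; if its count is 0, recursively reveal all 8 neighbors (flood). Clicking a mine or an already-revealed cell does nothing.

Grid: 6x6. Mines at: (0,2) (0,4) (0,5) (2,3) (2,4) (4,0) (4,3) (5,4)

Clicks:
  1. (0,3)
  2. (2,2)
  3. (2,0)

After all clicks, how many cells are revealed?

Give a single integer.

Click 1 (0,3) count=2: revealed 1 new [(0,3)] -> total=1
Click 2 (2,2) count=1: revealed 1 new [(2,2)] -> total=2
Click 3 (2,0) count=0: revealed 10 new [(0,0) (0,1) (1,0) (1,1) (1,2) (2,0) (2,1) (3,0) (3,1) (3,2)] -> total=12

Answer: 12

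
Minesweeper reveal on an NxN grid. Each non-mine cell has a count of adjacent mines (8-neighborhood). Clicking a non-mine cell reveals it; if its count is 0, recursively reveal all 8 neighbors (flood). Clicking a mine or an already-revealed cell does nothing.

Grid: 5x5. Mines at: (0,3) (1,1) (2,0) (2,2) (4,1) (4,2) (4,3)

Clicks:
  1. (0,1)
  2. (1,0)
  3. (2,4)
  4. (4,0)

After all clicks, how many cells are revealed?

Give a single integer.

Click 1 (0,1) count=1: revealed 1 new [(0,1)] -> total=1
Click 2 (1,0) count=2: revealed 1 new [(1,0)] -> total=2
Click 3 (2,4) count=0: revealed 6 new [(1,3) (1,4) (2,3) (2,4) (3,3) (3,4)] -> total=8
Click 4 (4,0) count=1: revealed 1 new [(4,0)] -> total=9

Answer: 9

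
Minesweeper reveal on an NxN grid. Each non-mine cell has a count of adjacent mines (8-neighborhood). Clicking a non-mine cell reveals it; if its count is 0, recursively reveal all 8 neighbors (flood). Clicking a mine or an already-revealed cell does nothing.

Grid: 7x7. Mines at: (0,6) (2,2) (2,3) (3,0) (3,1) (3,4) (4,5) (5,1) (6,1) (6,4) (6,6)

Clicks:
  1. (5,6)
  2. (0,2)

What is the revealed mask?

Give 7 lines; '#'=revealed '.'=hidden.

Answer: ######.
######.
##.....
.......
.......
......#
.......

Derivation:
Click 1 (5,6) count=2: revealed 1 new [(5,6)] -> total=1
Click 2 (0,2) count=0: revealed 14 new [(0,0) (0,1) (0,2) (0,3) (0,4) (0,5) (1,0) (1,1) (1,2) (1,3) (1,4) (1,5) (2,0) (2,1)] -> total=15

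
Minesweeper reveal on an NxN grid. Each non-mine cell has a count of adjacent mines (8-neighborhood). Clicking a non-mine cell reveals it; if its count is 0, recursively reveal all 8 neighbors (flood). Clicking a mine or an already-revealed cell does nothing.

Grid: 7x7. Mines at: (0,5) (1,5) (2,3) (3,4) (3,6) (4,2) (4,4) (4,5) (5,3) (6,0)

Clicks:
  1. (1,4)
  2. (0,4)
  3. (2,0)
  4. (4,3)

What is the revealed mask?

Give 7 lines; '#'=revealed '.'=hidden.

Answer: #####..
#####..
###....
###....
##.#...
##.....
.......

Derivation:
Click 1 (1,4) count=3: revealed 1 new [(1,4)] -> total=1
Click 2 (0,4) count=2: revealed 1 new [(0,4)] -> total=2
Click 3 (2,0) count=0: revealed 18 new [(0,0) (0,1) (0,2) (0,3) (1,0) (1,1) (1,2) (1,3) (2,0) (2,1) (2,2) (3,0) (3,1) (3,2) (4,0) (4,1) (5,0) (5,1)] -> total=20
Click 4 (4,3) count=4: revealed 1 new [(4,3)] -> total=21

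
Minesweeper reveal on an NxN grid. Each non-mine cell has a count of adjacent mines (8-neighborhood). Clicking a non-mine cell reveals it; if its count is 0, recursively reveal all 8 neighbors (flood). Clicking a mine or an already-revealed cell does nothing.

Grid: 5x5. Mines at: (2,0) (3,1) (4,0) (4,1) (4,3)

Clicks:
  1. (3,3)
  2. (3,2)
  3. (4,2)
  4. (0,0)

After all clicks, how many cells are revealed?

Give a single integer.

Click 1 (3,3) count=1: revealed 1 new [(3,3)] -> total=1
Click 2 (3,2) count=3: revealed 1 new [(3,2)] -> total=2
Click 3 (4,2) count=3: revealed 1 new [(4,2)] -> total=3
Click 4 (0,0) count=0: revealed 15 new [(0,0) (0,1) (0,2) (0,3) (0,4) (1,0) (1,1) (1,2) (1,3) (1,4) (2,1) (2,2) (2,3) (2,4) (3,4)] -> total=18

Answer: 18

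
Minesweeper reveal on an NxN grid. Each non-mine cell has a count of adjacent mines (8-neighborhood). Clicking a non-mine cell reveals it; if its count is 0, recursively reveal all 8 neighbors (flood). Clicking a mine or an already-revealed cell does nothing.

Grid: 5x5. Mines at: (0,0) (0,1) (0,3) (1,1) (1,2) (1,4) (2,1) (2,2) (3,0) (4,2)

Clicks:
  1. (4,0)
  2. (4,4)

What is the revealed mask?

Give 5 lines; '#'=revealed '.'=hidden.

Click 1 (4,0) count=1: revealed 1 new [(4,0)] -> total=1
Click 2 (4,4) count=0: revealed 6 new [(2,3) (2,4) (3,3) (3,4) (4,3) (4,4)] -> total=7

Answer: .....
.....
...##
...##
#..##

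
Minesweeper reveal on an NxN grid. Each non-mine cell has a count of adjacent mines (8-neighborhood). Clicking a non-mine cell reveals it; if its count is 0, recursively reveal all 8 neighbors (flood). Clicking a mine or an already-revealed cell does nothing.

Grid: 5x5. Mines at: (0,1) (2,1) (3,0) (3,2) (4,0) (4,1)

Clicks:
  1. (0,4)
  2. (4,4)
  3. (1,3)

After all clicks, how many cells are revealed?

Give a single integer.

Click 1 (0,4) count=0: revealed 13 new [(0,2) (0,3) (0,4) (1,2) (1,3) (1,4) (2,2) (2,3) (2,4) (3,3) (3,4) (4,3) (4,4)] -> total=13
Click 2 (4,4) count=0: revealed 0 new [(none)] -> total=13
Click 3 (1,3) count=0: revealed 0 new [(none)] -> total=13

Answer: 13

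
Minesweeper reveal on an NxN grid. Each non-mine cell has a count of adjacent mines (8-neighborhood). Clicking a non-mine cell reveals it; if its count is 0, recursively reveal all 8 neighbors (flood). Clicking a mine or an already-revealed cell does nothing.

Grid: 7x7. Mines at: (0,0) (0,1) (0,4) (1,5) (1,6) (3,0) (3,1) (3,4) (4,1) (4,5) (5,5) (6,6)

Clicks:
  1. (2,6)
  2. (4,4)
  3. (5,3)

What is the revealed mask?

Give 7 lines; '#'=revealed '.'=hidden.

Answer: .......
.......
......#
.......
..###..
#####..
#####..

Derivation:
Click 1 (2,6) count=2: revealed 1 new [(2,6)] -> total=1
Click 2 (4,4) count=3: revealed 1 new [(4,4)] -> total=2
Click 3 (5,3) count=0: revealed 12 new [(4,2) (4,3) (5,0) (5,1) (5,2) (5,3) (5,4) (6,0) (6,1) (6,2) (6,3) (6,4)] -> total=14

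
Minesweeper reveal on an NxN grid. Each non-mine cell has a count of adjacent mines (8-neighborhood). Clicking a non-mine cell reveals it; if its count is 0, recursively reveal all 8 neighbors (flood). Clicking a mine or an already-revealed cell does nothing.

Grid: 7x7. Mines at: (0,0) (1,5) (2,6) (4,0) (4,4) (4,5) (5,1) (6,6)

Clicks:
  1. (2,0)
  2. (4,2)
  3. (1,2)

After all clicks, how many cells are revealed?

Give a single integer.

Answer: 22

Derivation:
Click 1 (2,0) count=0: revealed 22 new [(0,1) (0,2) (0,3) (0,4) (1,0) (1,1) (1,2) (1,3) (1,4) (2,0) (2,1) (2,2) (2,3) (2,4) (3,0) (3,1) (3,2) (3,3) (3,4) (4,1) (4,2) (4,3)] -> total=22
Click 2 (4,2) count=1: revealed 0 new [(none)] -> total=22
Click 3 (1,2) count=0: revealed 0 new [(none)] -> total=22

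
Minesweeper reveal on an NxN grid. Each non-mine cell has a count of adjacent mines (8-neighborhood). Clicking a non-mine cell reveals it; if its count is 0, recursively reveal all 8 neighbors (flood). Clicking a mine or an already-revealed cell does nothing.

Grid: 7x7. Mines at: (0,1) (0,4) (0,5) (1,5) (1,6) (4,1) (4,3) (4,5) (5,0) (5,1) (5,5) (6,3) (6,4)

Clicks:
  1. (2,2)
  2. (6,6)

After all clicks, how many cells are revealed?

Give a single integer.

Answer: 16

Derivation:
Click 1 (2,2) count=0: revealed 15 new [(1,0) (1,1) (1,2) (1,3) (1,4) (2,0) (2,1) (2,2) (2,3) (2,4) (3,0) (3,1) (3,2) (3,3) (3,4)] -> total=15
Click 2 (6,6) count=1: revealed 1 new [(6,6)] -> total=16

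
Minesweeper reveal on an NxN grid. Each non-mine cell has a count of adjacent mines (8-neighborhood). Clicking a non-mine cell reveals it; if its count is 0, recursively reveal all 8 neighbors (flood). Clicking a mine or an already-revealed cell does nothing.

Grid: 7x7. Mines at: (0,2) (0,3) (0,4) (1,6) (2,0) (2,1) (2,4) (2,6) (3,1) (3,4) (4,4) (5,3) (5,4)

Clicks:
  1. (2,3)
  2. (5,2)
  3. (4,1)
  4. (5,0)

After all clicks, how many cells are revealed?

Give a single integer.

Click 1 (2,3) count=2: revealed 1 new [(2,3)] -> total=1
Click 2 (5,2) count=1: revealed 1 new [(5,2)] -> total=2
Click 3 (4,1) count=1: revealed 1 new [(4,1)] -> total=3
Click 4 (5,0) count=0: revealed 7 new [(4,0) (4,2) (5,0) (5,1) (6,0) (6,1) (6,2)] -> total=10

Answer: 10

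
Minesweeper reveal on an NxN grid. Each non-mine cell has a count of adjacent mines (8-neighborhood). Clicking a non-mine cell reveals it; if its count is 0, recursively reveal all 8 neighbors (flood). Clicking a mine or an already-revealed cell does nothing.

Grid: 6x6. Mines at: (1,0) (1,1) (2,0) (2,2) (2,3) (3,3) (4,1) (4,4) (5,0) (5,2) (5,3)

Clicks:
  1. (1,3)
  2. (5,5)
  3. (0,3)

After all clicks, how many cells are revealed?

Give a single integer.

Click 1 (1,3) count=2: revealed 1 new [(1,3)] -> total=1
Click 2 (5,5) count=1: revealed 1 new [(5,5)] -> total=2
Click 3 (0,3) count=0: revealed 11 new [(0,2) (0,3) (0,4) (0,5) (1,2) (1,4) (1,5) (2,4) (2,5) (3,4) (3,5)] -> total=13

Answer: 13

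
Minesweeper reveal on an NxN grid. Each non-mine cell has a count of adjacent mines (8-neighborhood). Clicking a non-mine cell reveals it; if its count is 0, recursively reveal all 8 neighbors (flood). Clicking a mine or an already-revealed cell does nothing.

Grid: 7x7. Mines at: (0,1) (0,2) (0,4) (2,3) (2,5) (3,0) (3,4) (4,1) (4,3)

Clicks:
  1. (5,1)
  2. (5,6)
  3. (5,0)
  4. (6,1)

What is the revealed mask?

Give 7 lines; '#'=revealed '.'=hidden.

Click 1 (5,1) count=1: revealed 1 new [(5,1)] -> total=1
Click 2 (5,6) count=0: revealed 18 new [(3,5) (3,6) (4,4) (4,5) (4,6) (5,0) (5,2) (5,3) (5,4) (5,5) (5,6) (6,0) (6,1) (6,2) (6,3) (6,4) (6,5) (6,6)] -> total=19
Click 3 (5,0) count=1: revealed 0 new [(none)] -> total=19
Click 4 (6,1) count=0: revealed 0 new [(none)] -> total=19

Answer: .......
.......
.......
.....##
....###
#######
#######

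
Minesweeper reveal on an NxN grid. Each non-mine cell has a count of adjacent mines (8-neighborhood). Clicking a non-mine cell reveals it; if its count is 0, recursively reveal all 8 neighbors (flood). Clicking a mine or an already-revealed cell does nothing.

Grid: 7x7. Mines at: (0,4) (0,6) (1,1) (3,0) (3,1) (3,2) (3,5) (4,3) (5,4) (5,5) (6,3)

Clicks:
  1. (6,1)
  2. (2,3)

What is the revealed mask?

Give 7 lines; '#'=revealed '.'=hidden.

Answer: .......
.......
...#...
.......
###....
###....
###....

Derivation:
Click 1 (6,1) count=0: revealed 9 new [(4,0) (4,1) (4,2) (5,0) (5,1) (5,2) (6,0) (6,1) (6,2)] -> total=9
Click 2 (2,3) count=1: revealed 1 new [(2,3)] -> total=10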